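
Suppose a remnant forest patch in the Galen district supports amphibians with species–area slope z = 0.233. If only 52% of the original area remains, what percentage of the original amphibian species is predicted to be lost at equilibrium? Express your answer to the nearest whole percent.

S_new/S_old = (A_new/A_old)^z = 0.52^0.233
= exp(0.233 × ln 0.52) = exp(0.233 × -0.6539) = exp(-0.1524) ≈ 0.8587
Fraction lost = 1 − 0.8587 = 0.1413

14%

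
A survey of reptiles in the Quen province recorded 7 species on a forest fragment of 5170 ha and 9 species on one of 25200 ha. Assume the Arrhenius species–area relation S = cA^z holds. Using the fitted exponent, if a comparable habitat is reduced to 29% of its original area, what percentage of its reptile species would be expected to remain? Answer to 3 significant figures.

82.2%

z = ln(9/7) / ln(25200/5170) = 0.2513 / 1.5840 = 0.1587
S_new/S_old = (A_new/A_old)^z = 0.29^0.1587 = exp(0.1587 × -1.2379) = 0.8217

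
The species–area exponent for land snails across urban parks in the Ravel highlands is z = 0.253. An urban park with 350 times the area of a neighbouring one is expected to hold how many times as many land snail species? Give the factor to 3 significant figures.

S₂/S₁ = (A₂/A₁)^z = 350^0.253
ln(S₂/S₁) = 0.253 × ln 350 = 0.253 × 5.8579 = 1.4821
S₂/S₁ = e^1.4821 ≈ 4.402

4.40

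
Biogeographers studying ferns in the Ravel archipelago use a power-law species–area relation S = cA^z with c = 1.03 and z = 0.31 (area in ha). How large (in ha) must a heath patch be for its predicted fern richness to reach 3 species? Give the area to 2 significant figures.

31 ha

3 = 1.03 × A^0.31  ⇒  A^0.31 = 3/1.03 = 2.913
ln A = ln(2.913) / 0.31 = 1.0691 / 0.31 = 3.4486
A = e^3.4486 ≈ 31.46 ha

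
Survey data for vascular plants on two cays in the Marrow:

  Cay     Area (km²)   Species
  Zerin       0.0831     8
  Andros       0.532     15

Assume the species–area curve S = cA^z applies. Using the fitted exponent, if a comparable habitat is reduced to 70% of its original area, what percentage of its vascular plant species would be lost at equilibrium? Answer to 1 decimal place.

11.4%

z = ln(15/8) / ln(0.532/0.0831) = 0.6286 / 1.8566 = 0.3386
S_new/S_old = (A_new/A_old)^z = 0.7^0.3386 = exp(0.3386 × -0.3567) = 0.8862
Fraction lost = 1 − 0.8862 = 0.1138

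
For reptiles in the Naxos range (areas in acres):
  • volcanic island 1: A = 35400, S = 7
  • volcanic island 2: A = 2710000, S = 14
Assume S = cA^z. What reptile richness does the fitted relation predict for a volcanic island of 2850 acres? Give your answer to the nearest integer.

5

z = ln(14/7) / ln(2710000/35400) = 0.6931 / 4.3380 = 0.1598
c = 7 / 35400^0.1598 = 7 / 5.332 = 1.313
S₃ = 1.313 × 2850^0.1598 = 1.313 × 3.565 ≈ 4.68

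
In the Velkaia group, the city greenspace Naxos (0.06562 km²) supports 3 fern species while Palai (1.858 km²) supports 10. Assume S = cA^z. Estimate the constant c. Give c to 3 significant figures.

8.00

z = ln(S₂/S₁) / ln(A₂/A₁) = ln(10/3) / ln(1.858/0.06562) = 1.2040 / 3.3434 = 0.3601
c = S₁ / A₁^z = 3 / 0.06562^0.3601 = 3 / 0.375 = 8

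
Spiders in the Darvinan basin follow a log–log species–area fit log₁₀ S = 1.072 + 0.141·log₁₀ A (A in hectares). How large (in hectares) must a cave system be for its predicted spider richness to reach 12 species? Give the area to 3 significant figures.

12 = 11.8 × A^0.141  ⇒  A^0.141 = 12/11.8 = 1.017
ln A = ln(1.017) / 0.141 = 0.0165 / 0.141 = 0.1173
A = e^0.1173 ≈ 1.124 hectares

1.12 hectares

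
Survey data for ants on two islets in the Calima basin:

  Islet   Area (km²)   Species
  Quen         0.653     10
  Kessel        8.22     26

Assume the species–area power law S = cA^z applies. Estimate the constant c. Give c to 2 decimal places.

11.74

z = ln(S₂/S₁) / ln(A₂/A₁) = ln(26/10) / ln(8.22/0.653) = 0.9555 / 2.5327 = 0.3773
c = S₁ / A₁^z = 10 / 0.653^0.3773 = 10 / 0.8515 = 11.74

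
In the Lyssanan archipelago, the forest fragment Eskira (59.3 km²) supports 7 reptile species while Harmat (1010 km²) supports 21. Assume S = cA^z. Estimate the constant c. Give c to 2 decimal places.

z = ln(S₂/S₁) / ln(A₂/A₁) = ln(21/7) / ln(1010/59.3) = 1.0986 / 2.8351 = 0.3875
c = S₁ / A₁^z = 7 / 59.3^0.3875 = 7 / 4.865 = 1.439

1.44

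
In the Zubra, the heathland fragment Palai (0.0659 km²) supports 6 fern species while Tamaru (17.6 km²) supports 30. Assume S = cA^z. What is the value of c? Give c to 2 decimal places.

13.13

z = ln(S₂/S₁) / ln(A₂/A₁) = ln(30/6) / ln(17.6/0.0659) = 1.6094 / 5.5875 = 0.2880
c = S₁ / A₁^z = 6 / 0.0659^0.2880 = 6 / 0.4569 = 13.13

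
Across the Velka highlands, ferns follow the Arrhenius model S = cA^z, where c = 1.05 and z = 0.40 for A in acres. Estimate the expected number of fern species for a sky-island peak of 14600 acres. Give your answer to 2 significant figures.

49

S = 1.05 × 14600^0.4
ln S = ln 1.05 + 0.4 × ln 14600 = 0.0488 + 0.4 × 9.5888 = 3.8843
S = e^3.8843 ≈ 48.63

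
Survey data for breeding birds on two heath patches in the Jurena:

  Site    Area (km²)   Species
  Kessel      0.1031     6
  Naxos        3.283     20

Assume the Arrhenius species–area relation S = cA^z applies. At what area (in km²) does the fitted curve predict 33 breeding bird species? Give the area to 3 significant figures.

z = ln(20/6) / ln(3.283/0.1031) = 1.2040 / 3.4608 = 0.3479
c = 6 / 0.1031^0.3479 = 6 / 0.4537 = 13.23
A = (33/13.23)^(1/0.3479) ⇒ ln A = ln(2.495)/0.3479 = 2.6282
A = e^2.6282 ≈ 13.85 km²

13.8 km²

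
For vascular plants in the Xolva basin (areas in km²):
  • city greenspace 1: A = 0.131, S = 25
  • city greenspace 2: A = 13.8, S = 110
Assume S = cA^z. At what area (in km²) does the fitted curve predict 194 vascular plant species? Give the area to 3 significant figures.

z = ln(110/25) / ln(13.8/0.131) = 1.4816 / 4.6572 = 0.3181
c = 25 / 0.131^0.3181 = 25 / 0.5238 = 47.73
A = (194/47.73)^(1/0.3181) ⇒ ln A = ln(4.065)/0.3181 = 4.4081
A = e^4.4081 ≈ 82.12 km²

82.1 km²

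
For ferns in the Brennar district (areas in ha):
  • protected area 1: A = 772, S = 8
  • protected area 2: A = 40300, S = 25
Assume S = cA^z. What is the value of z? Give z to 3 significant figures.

0.288

Taking logs: ln S = ln c + z ln A, so z = (ln S₂ − ln S₁)/(ln A₂ − ln A₁).
z = ln(25/8) / ln(40300/772) = ln(3.125) / ln(52.2) = 1.1394 / 3.9551 = 0.2881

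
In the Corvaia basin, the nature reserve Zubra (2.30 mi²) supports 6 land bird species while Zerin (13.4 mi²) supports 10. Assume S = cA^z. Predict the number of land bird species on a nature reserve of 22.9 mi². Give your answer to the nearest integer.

12

z = ln(10/6) / ln(13.4/2.3) = 0.5108 / 1.7623 = 0.2899
c = 6 / 2.3^0.2899 = 6 / 1.273 = 4.713
S₃ = 4.713 × 22.9^0.2899 = 4.713 × 2.478 ≈ 11.68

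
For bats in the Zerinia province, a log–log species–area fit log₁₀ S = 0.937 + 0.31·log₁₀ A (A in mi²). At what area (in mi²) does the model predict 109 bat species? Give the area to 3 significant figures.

109 = 8.65 × A^0.31  ⇒  A^0.31 = 109/8.65 = 12.6
ln A = ln(12.6) / 0.31 = 2.5338 / 0.31 = 8.1736
A = e^8.1736 ≈ 3546 mi²

3550 mi²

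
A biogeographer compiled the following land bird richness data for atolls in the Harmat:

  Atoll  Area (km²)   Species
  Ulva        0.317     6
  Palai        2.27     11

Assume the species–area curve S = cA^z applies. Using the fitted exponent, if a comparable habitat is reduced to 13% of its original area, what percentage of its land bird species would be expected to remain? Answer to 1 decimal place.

z = ln(11/6) / ln(2.27/0.317) = 0.6061 / 1.9686 = 0.3079
S_new/S_old = (A_new/A_old)^z = 0.13^0.3079 = exp(0.3079 × -2.0402) = 0.5336

53.4%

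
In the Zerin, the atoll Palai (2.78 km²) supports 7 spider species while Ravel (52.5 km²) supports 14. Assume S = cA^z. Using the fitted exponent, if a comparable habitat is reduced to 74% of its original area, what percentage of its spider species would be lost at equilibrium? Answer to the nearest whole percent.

z = ln(14/7) / ln(52.5/2.78) = 0.6931 / 2.9384 = 0.2359
S_new/S_old = (A_new/A_old)^z = 0.74^0.2359 = exp(0.2359 × -0.3011) = 0.9314
Fraction lost = 1 − 0.9314 = 0.06857

7%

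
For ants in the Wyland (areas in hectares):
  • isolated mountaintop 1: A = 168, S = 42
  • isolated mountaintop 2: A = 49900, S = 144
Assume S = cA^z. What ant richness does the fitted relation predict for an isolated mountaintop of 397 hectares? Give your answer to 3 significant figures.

z = ln(144/42) / ln(49900/168) = 1.2321 / 5.6938 = 0.2164
c = 42 / 168^0.2164 = 42 / 3.031 = 13.86
S₃ = 13.86 × 397^0.2164 = 13.86 × 3.651 ≈ 50.59

50.6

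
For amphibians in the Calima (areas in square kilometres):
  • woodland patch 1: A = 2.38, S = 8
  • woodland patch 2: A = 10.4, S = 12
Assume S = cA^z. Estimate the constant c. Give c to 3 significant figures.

z = ln(S₂/S₁) / ln(A₂/A₁) = ln(12/8) / ln(10.4/2.38) = 0.4055 / 1.4747 = 0.2749
c = S₁ / A₁^z = 8 / 2.38^0.2749 = 8 / 1.269 = 6.303

6.30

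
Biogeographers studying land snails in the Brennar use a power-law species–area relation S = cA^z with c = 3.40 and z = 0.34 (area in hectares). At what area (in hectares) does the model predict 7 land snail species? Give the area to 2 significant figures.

8.4 hectares

7 = 3.4 × A^0.34  ⇒  A^0.34 = 7/3.4 = 2.059
ln A = ln(2.059) / 0.34 = 0.7221 / 0.34 = 2.1239
A = e^2.1239 ≈ 8.364 hectares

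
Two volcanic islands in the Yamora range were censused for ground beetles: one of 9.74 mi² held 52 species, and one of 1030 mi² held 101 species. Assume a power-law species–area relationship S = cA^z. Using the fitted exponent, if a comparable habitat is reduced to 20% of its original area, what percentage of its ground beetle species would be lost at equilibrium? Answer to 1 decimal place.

20.5%

z = ln(101/52) / ln(1030/9.74) = 0.6639 / 4.6611 = 0.1424
S_new/S_old = (A_new/A_old)^z = 0.2^0.1424 = exp(0.1424 × -1.6094) = 0.7951
Fraction lost = 1 − 0.7951 = 0.2049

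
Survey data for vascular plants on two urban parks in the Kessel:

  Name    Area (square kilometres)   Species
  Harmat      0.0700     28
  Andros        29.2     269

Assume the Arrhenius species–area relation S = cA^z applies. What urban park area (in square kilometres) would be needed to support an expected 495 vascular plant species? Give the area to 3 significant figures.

148 square kilometres

z = ln(269/28) / ln(29.2/0.07) = 2.2625 / 6.0334 = 0.3750
c = 28 / 0.07^0.3750 = 28 / 0.3689 = 75.9
A = (495/75.9)^(1/0.3750) ⇒ ln A = ln(6.522)/0.3750 = 5.0004
A = e^5.0004 ≈ 148.5 square kilometres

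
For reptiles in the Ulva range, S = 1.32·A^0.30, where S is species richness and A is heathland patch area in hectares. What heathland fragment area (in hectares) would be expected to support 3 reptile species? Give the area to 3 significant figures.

15.4 hectares

3 = 1.32 × A^0.3  ⇒  A^0.3 = 3/1.32 = 2.273
ln A = ln(2.273) / 0.3 = 0.8210 / 0.3 = 2.7366
A = e^2.7366 ≈ 15.43 hectares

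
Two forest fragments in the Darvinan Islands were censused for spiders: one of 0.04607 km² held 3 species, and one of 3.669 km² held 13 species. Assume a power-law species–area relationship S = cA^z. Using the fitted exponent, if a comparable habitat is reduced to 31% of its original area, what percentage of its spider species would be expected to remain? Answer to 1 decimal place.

z = ln(13/3) / ln(3.669/0.04607) = 1.4663 / 4.3775 = 0.3350
S_new/S_old = (A_new/A_old)^z = 0.31^0.3350 = exp(0.3350 × -1.1712) = 0.6755

67.5%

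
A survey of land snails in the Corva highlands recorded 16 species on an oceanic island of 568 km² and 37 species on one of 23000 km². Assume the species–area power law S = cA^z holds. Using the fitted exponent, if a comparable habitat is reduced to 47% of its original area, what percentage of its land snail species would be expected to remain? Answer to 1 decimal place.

84.3%

z = ln(37/16) / ln(23000/568) = 0.8383 / 3.7011 = 0.2265
S_new/S_old = (A_new/A_old)^z = 0.47^0.2265 = exp(0.2265 × -0.7550) = 0.8428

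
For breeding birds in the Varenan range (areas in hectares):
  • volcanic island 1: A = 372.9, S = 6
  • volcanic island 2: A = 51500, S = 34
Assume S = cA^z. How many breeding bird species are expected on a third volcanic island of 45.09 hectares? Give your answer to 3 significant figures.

2.85

z = ln(34/6) / ln(51500/372.9) = 1.7346 / 4.9280 = 0.3520
c = 6 / 372.9^0.3520 = 6 / 8.038 = 0.7464
S₃ = 0.7464 × 45.09^0.3520 = 0.7464 × 3.821 ≈ 2.852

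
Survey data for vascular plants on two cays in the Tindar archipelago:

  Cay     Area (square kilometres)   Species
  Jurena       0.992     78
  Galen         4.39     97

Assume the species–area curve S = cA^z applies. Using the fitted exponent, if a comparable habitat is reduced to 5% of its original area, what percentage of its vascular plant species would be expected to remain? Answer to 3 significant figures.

64.5%

z = ln(97/78) / ln(4.39/0.992) = 0.2180 / 1.4874 = 0.1466
S_new/S_old = (A_new/A_old)^z = 0.05^0.1466 = exp(0.1466 × -2.9957) = 0.6446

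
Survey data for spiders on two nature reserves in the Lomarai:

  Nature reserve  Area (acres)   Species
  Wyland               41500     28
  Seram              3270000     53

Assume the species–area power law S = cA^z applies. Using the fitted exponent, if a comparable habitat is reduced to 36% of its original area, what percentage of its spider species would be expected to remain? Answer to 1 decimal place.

z = ln(53/28) / ln(3270000/41500) = 0.6381 / 4.3669 = 0.1461
S_new/S_old = (A_new/A_old)^z = 0.36^0.1461 = exp(0.1461 × -1.0217) = 0.8613

86.1%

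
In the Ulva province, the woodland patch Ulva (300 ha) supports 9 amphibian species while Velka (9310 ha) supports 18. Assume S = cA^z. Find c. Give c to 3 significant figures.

z = ln(S₂/S₁) / ln(A₂/A₁) = ln(18/9) / ln(9310/300) = 0.6931 / 3.4351 = 0.2018
c = S₁ / A₁^z = 9 / 300^0.2018 = 9 / 3.161 = 2.847

2.85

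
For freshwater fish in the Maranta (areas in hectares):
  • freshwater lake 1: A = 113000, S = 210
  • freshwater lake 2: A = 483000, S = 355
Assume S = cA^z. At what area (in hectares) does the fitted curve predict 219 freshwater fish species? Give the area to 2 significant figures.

z = ln(355/210) / ln(483000/113000) = 0.5250 / 1.4526 = 0.3614
c = 210 / 113000^0.3614 = 210 / 67.03 = 3.133
A = (219/3.133)^(1/0.3614) ⇒ ln A = ln(69.91)/0.3614 = 11.7513
A = e^11.7513 ≈ 126912 hectares

130000 hectares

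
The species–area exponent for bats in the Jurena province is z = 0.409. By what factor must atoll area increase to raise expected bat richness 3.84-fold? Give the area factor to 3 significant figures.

(A₂/A₁)^0.409 = 3.84, so A₂/A₁ = 3.84^(1/0.409) = 3.84^2.445
ln(A₂/A₁) = ln 3.84 / 0.409 = 1.3455 / 0.409 = 3.2897
A₂/A₁ = e^3.2897 ≈ 26.83

26.8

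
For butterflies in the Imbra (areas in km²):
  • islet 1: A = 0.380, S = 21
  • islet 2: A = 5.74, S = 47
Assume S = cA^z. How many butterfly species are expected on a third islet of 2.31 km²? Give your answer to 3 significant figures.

z = ln(47/21) / ln(5.74/0.38) = 0.8056 / 2.7150 = 0.2967
c = 21 / 0.38^0.2967 = 21 / 0.7504 = 27.98
S₃ = 27.98 × 2.31^0.2967 = 27.98 × 1.282 ≈ 35.88

35.9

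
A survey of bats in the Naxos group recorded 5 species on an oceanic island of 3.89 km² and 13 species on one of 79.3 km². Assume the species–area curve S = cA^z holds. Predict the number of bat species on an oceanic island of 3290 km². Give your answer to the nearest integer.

z = ln(13/5) / ln(79.3/3.89) = 0.9555 / 3.0148 = 0.3169
c = 5 / 3.89^0.3169 = 5 / 1.538 = 3.251
S₃ = 3.251 × 3290^0.3169 = 3.251 × 13.02 ≈ 42.34

42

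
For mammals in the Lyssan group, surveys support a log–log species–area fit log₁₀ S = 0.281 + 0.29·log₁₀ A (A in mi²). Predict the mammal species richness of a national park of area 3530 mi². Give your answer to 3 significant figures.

20.4

S = 1.91 × 3530^0.29
ln S = ln 1.91 + 0.29 × ln 3530 = 0.6470 + 0.29 × 8.1691 = 3.0161
S = e^3.0161 ≈ 20.41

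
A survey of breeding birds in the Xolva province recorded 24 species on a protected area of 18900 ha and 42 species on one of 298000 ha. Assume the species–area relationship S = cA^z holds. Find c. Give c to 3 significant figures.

3.25

z = ln(S₂/S₁) / ln(A₂/A₁) = ln(42/24) / ln(298000/18900) = 0.5596 / 2.7579 = 0.2029
c = S₁ / A₁^z = 24 / 18900^0.2029 = 24 / 7.375 = 3.254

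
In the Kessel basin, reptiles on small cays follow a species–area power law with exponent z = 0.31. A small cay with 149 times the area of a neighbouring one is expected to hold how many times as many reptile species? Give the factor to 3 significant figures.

4.72

S₂/S₁ = (A₂/A₁)^z = 149^0.31
ln(S₂/S₁) = 0.31 × ln 149 = 0.31 × 5.0039 = 1.5512
S₂/S₁ = e^1.5512 ≈ 4.717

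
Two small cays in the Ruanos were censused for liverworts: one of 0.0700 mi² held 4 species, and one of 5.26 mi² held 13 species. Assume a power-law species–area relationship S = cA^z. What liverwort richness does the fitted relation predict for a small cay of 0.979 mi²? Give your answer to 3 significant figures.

z = ln(13/4) / ln(5.26/0.07) = 1.1787 / 4.3194 = 0.2729
c = 4 / 0.07^0.2729 = 4 / 0.484 = 8.264
S₃ = 8.264 × 0.979^0.2729 = 8.264 × 0.9942 ≈ 8.217

8.22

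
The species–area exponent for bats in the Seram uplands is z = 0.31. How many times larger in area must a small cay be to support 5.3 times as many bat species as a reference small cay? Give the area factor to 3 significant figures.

217

(A₂/A₁)^0.31 = 5.3, so A₂/A₁ = 5.3^(1/0.31) = 5.3^3.226
ln(A₂/A₁) = ln 5.3 / 0.31 = 1.6677 / 0.31 = 5.3797
A₂/A₁ = e^5.3797 ≈ 217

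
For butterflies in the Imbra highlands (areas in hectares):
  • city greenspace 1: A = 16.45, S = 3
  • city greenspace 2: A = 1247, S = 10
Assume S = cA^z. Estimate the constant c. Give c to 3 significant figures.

1.38

z = ln(S₂/S₁) / ln(A₂/A₁) = ln(10/3) / ln(1247/16.45) = 1.2040 / 4.3282 = 0.2782
c = S₁ / A₁^z = 3 / 16.45^0.2782 = 3 / 2.179 = 1.377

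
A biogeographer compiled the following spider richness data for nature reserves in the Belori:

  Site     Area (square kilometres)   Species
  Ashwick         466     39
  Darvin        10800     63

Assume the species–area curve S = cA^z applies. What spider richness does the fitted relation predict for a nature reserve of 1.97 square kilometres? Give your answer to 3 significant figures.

z = ln(63/39) / ln(10800/466) = 0.4796 / 3.1431 = 0.1526
c = 39 / 466^0.1526 = 39 / 2.554 = 15.27
S₃ = 15.27 × 1.97^0.1526 = 15.27 × 1.109 ≈ 16.94

16.9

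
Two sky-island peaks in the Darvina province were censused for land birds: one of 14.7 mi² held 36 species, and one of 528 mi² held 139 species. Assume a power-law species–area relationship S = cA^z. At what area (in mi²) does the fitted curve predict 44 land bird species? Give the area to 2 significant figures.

25 mi²

z = ln(139/36) / ln(528/14.7) = 1.3510 / 3.5812 = 0.3772
c = 36 / 14.7^0.3772 = 36 / 2.756 = 13.06
A = (44/13.06)^(1/0.3772) ⇒ ln A = ln(3.369)/0.3772 = 3.2198
A = e^3.2198 ≈ 25.02 mi²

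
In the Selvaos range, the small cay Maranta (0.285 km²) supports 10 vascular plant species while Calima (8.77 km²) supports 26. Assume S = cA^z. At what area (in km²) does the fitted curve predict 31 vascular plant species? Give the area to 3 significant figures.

z = ln(26/10) / ln(8.77/0.285) = 0.9555 / 3.4266 = 0.2789
c = 10 / 0.285^0.2789 = 10 / 0.7047 = 14.19
A = (31/14.19)^(1/0.2789) ⇒ ln A = ln(2.184)/0.2789 = 2.8021
A = e^2.8021 ≈ 16.48 km²

16.5 km²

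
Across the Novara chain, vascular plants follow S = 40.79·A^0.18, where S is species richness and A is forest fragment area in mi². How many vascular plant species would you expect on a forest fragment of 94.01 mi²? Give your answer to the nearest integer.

92

S = 40.79 × 94.01^0.18
ln S = ln 40.79 + 0.18 × ln 94.01 = 3.7084 + 0.18 × 4.5434 = 4.5262
S = e^4.5262 ≈ 92.41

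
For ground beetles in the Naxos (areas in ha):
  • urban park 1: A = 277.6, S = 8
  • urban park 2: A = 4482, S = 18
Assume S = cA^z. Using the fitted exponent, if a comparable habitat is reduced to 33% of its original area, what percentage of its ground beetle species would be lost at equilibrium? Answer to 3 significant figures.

27.6%

z = ln(18/8) / ln(4482/277.6) = 0.8109 / 2.7816 = 0.2915
S_new/S_old = (A_new/A_old)^z = 0.33^0.2915 = exp(0.2915 × -1.1087) = 0.7238
Fraction lost = 1 − 0.7238 = 0.2762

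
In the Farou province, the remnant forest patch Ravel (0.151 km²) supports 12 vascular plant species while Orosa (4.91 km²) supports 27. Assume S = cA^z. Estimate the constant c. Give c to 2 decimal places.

18.64

z = ln(S₂/S₁) / ln(A₂/A₁) = ln(27/12) / ln(4.91/0.151) = 0.8109 / 3.4817 = 0.2329
c = S₁ / A₁^z = 12 / 0.151^0.2329 = 12 / 0.6438 = 18.64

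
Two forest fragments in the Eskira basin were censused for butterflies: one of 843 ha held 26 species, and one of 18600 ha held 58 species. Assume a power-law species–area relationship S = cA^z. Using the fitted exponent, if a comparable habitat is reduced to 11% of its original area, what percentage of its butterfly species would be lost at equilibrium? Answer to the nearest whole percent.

44%

z = ln(58/26) / ln(18600/843) = 0.8023 / 3.0939 = 0.2593
S_new/S_old = (A_new/A_old)^z = 0.11^0.2593 = exp(0.2593 × -2.2073) = 0.5642
Fraction lost = 1 − 0.5642 = 0.4358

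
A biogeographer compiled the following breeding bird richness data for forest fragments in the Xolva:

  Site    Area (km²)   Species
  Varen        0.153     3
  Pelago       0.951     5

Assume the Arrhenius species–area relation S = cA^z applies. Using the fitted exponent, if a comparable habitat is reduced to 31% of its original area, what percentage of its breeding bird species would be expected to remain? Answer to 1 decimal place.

72.1%

z = ln(5/3) / ln(0.951/0.153) = 0.5108 / 1.8271 = 0.2796
S_new/S_old = (A_new/A_old)^z = 0.31^0.2796 = exp(0.2796 × -1.1712) = 0.7208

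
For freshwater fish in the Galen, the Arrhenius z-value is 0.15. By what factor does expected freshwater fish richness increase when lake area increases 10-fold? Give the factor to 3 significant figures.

1.41

S₂/S₁ = (A₂/A₁)^z = 10^0.15
ln(S₂/S₁) = 0.15 × ln 10 = 0.15 × 2.3026 = 0.3454
S₂/S₁ = e^0.3454 ≈ 1.413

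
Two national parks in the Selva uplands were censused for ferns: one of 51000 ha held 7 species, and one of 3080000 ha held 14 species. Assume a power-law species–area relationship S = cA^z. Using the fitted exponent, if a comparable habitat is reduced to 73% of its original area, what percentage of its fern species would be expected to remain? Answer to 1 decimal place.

94.8%

z = ln(14/7) / ln(3080000/51000) = 0.6931 / 4.1009 = 0.1690
S_new/S_old = (A_new/A_old)^z = 0.73^0.1690 = exp(0.1690 × -0.3147) = 0.9482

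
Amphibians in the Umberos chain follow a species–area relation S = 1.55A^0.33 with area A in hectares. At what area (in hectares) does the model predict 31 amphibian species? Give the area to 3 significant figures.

8760 hectares

31 = 1.55 × A^0.33  ⇒  A^0.33 = 31/1.55 = 20
ln A = ln(20) / 0.33 = 2.9957 / 0.33 = 9.0780
A = e^9.0780 ≈ 8760 hectares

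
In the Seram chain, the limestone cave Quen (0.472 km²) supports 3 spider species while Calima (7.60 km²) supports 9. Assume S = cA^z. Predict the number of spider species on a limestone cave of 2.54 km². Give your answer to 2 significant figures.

5.8

z = ln(9/3) / ln(7.6/0.472) = 1.0986 / 2.7789 = 0.3953
c = 3 / 0.472^0.3953 = 3 / 0.7432 = 4.037
S₃ = 4.037 × 2.54^0.3953 = 4.037 × 1.446 ≈ 5.835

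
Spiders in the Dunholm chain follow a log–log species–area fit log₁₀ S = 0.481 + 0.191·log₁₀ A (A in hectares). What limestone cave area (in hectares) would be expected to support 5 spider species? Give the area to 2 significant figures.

14 hectares

5 = 3.027 × A^0.191  ⇒  A^0.191 = 5/3.027 = 1.652
ln A = ln(1.652) / 0.191 = 0.5019 / 0.191 = 2.6277
A = e^2.6277 ≈ 13.84 hectares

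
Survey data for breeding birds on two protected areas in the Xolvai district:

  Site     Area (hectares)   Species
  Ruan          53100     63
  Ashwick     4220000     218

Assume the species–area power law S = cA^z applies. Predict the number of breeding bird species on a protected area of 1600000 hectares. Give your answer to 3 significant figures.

166

z = ln(218/63) / ln(4220000/53100) = 1.2414 / 4.3754 = 0.2837
c = 63 / 53100^0.2837 = 63 / 21.91 = 2.876
S₃ = 2.876 × 1600000^0.2837 = 2.876 × 57.57 ≈ 165.6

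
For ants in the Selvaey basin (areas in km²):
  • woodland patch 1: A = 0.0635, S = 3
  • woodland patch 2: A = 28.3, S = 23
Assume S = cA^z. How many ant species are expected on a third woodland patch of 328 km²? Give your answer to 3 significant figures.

z = ln(23/3) / ln(28.3/0.0635) = 2.0369 / 6.0996 = 0.3339
c = 3 / 0.0635^0.3339 = 3 / 0.3983 = 7.532
S₃ = 7.532 × 328^0.3339 = 7.532 × 6.921 ≈ 52.13

52.1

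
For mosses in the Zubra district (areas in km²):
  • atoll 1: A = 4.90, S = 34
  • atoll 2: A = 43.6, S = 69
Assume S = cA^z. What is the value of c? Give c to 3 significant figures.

20.3

z = ln(S₂/S₁) / ln(A₂/A₁) = ln(69/34) / ln(43.6/4.9) = 0.7077 / 2.1858 = 0.3238
c = S₁ / A₁^z = 34 / 4.9^0.3238 = 34 / 1.673 = 20.32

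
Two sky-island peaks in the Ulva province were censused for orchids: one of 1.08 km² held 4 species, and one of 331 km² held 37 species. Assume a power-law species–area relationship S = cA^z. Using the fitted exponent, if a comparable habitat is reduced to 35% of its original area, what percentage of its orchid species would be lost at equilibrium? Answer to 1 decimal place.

z = ln(37/4) / ln(331/1.08) = 2.2246 / 5.7252 = 0.3886
S_new/S_old = (A_new/A_old)^z = 0.35^0.3886 = exp(0.3886 × -1.0498) = 0.665
Fraction lost = 1 − 0.665 = 0.335

33.5%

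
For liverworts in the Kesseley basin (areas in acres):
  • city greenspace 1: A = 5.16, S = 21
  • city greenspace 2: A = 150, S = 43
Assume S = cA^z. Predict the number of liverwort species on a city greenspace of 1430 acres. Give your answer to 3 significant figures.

z = ln(43/21) / ln(150/5.16) = 0.7167 / 3.3697 = 0.2127
c = 21 / 5.16^0.2127 = 21 / 1.418 = 14.81
S₃ = 14.81 × 1430^0.2127 = 14.81 × 4.689 ≈ 69.46

69.5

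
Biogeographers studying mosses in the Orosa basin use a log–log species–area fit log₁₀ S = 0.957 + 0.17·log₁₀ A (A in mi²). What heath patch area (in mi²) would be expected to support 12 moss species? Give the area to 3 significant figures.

5.23 mi²

12 = 9.057 × A^0.17  ⇒  A^0.17 = 12/9.057 = 1.325
ln A = ln(1.325) / 0.17 = 0.2813 / 0.17 = 1.6549
A = e^1.6549 ≈ 5.233 mi²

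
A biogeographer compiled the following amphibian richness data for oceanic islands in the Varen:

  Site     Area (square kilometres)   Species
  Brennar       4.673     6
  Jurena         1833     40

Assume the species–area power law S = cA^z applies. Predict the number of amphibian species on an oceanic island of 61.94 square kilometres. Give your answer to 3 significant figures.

13.6

z = ln(40/6) / ln(1833/4.673) = 1.8971 / 5.9719 = 0.3177
c = 6 / 4.673^0.3177 = 6 / 1.632 = 3.677
S₃ = 3.677 × 61.94^0.3177 = 3.677 × 3.709 ≈ 13.64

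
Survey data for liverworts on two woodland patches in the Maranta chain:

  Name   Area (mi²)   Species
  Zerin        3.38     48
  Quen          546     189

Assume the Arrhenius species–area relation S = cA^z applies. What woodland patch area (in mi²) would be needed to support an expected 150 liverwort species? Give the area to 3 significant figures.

232 mi²

z = ln(189/48) / ln(546/3.38) = 1.3705 / 5.0847 = 0.2695
c = 48 / 3.38^0.2695 = 48 / 1.389 = 34.57
A = (150/34.57)^(1/0.2695) ⇒ ln A = ln(4.339)/0.2695 = 5.4452
A = e^5.4452 ≈ 231.6 mi²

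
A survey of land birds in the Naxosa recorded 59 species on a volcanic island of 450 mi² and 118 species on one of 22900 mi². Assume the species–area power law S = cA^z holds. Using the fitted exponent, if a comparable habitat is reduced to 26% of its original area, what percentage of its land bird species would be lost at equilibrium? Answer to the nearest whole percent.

21%

z = ln(118/59) / ln(22900/450) = 0.6931 / 3.9296 = 0.1764
S_new/S_old = (A_new/A_old)^z = 0.26^0.1764 = exp(0.1764 × -1.3471) = 0.7885
Fraction lost = 1 − 0.7885 = 0.2115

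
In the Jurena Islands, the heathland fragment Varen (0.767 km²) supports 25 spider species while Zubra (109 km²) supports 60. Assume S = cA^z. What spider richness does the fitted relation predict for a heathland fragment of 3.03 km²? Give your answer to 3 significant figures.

31.9

z = ln(60/25) / ln(109/0.767) = 0.8755 / 4.9566 = 0.1766
c = 25 / 0.767^0.1766 = 25 / 0.9542 = 26.2
S₃ = 26.2 × 3.03^0.1766 = 26.2 × 1.216 ≈ 31.87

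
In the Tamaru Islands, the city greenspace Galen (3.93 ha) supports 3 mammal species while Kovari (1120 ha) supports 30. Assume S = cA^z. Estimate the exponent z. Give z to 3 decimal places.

0.407

Taking logs: ln S = ln c + z ln A, so z = (ln S₂ − ln S₁)/(ln A₂ − ln A₁).
z = ln(30/3) / ln(1120/3.93) = ln(10) / ln(285) = 2.3026 / 5.6524 = 0.4074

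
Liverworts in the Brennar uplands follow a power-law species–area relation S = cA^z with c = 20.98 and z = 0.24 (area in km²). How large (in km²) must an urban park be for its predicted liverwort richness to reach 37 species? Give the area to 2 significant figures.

11 km²

37 = 20.98 × A^0.24  ⇒  A^0.24 = 37/20.98 = 1.764
ln A = ln(1.764) / 0.24 = 0.5673 / 0.24 = 2.3640
A = e^2.3640 ≈ 10.63 km²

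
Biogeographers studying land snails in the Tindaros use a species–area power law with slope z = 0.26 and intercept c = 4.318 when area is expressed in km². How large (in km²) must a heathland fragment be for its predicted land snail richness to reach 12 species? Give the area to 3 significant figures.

12 = 4.318 × A^0.26  ⇒  A^0.26 = 12/4.318 = 2.779
ln A = ln(2.779) / 0.26 = 1.0221 / 0.26 = 3.9312
A = e^3.9312 ≈ 50.97 km²

51.0 km²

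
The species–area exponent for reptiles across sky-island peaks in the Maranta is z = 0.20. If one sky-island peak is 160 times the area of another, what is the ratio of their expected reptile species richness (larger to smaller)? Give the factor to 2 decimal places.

S₂/S₁ = (A₂/A₁)^z = 160^0.2
ln(S₂/S₁) = 0.2 × ln 160 = 0.2 × 5.0752 = 1.0150
S₂/S₁ = e^1.0150 ≈ 2.759

2.76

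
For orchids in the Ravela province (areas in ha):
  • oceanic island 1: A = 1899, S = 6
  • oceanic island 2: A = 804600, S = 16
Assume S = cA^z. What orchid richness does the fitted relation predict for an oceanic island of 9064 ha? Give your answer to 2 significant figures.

z = ln(16/6) / ln(804600/1899) = 0.9808 / 6.0490 = 0.1621
c = 6 / 1899^0.1621 = 6 / 3.401 = 1.764
S₃ = 1.764 × 9064^0.1621 = 1.764 × 4.382 ≈ 7.731

7.7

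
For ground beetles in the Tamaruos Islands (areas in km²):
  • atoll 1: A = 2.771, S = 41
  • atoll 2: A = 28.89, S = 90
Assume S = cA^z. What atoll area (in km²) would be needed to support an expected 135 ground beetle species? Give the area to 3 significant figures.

z = ln(90/41) / ln(28.89/2.771) = 0.7862 / 2.3443 = 0.3354
c = 41 / 2.771^0.3354 = 41 / 1.408 = 29.13
A = (135/29.13)^(1/0.3354) ⇒ ln A = ln(4.635)/0.3354 = 4.5725
A = e^4.5725 ≈ 96.78 km²

96.8 km²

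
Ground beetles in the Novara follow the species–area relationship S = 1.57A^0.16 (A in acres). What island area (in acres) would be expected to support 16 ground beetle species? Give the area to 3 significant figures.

2000000 acres

16 = 1.57 × A^0.16  ⇒  A^0.16 = 16/1.57 = 10.19
ln A = ln(10.19) / 0.16 = 2.3215 / 0.16 = 14.5095
A = e^14.5095 ≈ 2001599 acres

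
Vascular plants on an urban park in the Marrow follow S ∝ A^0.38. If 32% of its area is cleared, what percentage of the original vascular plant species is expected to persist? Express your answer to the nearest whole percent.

86%

S_new/S_old = (A_new/A_old)^z = 0.68^0.38
= exp(0.38 × ln 0.68) = exp(0.38 × -0.3857) = exp(-0.1466) ≈ 0.8637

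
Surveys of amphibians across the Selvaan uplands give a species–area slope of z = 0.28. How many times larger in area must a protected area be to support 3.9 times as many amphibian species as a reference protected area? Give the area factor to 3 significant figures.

129

(A₂/A₁)^0.28 = 3.9, so A₂/A₁ = 3.9^(1/0.28) = 3.9^3.571
ln(A₂/A₁) = ln 3.9 / 0.28 = 1.3610 / 0.28 = 4.8606
A₂/A₁ = e^4.8606 ≈ 129.1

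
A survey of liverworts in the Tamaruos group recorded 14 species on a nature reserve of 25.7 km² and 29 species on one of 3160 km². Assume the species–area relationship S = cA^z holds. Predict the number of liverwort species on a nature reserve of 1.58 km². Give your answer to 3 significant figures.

9.18

z = ln(29/14) / ln(3160/25.7) = 0.7282 / 4.8118 = 0.1513
c = 14 / 25.7^0.1513 = 14 / 1.634 = 8.565
S₃ = 8.565 × 1.58^0.1513 = 8.565 × 1.072 ≈ 9.179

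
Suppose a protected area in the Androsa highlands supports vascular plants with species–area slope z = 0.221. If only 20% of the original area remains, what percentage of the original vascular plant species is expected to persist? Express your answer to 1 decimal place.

S_new/S_old = (A_new/A_old)^z = 0.2^0.221
= exp(0.221 × ln 0.2) = exp(0.221 × -1.6094) = exp(-0.3557) ≈ 0.7007

70.1%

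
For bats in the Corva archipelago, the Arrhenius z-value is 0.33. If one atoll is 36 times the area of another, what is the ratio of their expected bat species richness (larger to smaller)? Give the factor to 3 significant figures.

3.26

S₂/S₁ = (A₂/A₁)^z = 36^0.33
ln(S₂/S₁) = 0.33 × ln 36 = 0.33 × 3.5835 = 1.1826
S₂/S₁ = e^1.1826 ≈ 3.263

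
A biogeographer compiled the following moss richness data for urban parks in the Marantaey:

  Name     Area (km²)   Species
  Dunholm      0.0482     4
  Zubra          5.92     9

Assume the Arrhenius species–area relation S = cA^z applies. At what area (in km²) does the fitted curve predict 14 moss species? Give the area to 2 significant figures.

81 km²

z = ln(9/4) / ln(5.92/0.0482) = 0.8109 / 4.8107 = 0.1686
c = 4 / 0.0482^0.1686 = 4 / 0.5998 = 6.669
A = (14/6.669)^(1/0.1686) ⇒ ln A = ln(2.099)/0.1686 = 4.3994
A = e^4.3994 ≈ 81.41 km²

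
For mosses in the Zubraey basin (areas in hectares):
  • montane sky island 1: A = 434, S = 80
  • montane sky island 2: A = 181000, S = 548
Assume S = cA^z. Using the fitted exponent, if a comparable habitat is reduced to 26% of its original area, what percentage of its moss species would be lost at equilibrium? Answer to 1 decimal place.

34.9%

z = ln(548/80) / ln(181000/434) = 1.9242 / 6.0332 = 0.3189
S_new/S_old = (A_new/A_old)^z = 0.26^0.3189 = exp(0.3189 × -1.3471) = 0.6507
Fraction lost = 1 − 0.6507 = 0.3493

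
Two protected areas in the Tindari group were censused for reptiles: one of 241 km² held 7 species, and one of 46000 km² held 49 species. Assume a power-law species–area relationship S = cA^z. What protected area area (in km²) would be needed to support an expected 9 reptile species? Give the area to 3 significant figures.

475 km²

z = ln(49/7) / ln(46000/241) = 1.9459 / 5.2516 = 0.3705
c = 7 / 241^0.3705 = 7 / 7.632 = 0.9172
A = (9/0.9172)^(1/0.3705) ⇒ ln A = ln(9.812)/0.3705 = 6.1630
A = e^6.1630 ≈ 474.9 km²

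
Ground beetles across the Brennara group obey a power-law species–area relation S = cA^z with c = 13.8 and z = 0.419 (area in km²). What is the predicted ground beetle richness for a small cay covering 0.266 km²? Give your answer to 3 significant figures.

S = 13.8 × 0.266^0.419
ln S = ln 13.8 + 0.419 × ln 0.266 = 2.6247 + 0.419 × -1.3243 = 2.0698
S = e^2.0698 ≈ 7.923

7.92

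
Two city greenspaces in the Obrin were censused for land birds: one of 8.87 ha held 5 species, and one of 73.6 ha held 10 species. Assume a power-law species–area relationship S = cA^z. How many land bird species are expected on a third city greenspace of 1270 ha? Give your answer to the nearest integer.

z = ln(10/5) / ln(73.6/8.87) = 0.6931 / 2.1160 = 0.3276
c = 5 / 8.87^0.3276 = 5 / 2.044 = 2.446
S₃ = 2.446 × 1270^0.3276 = 2.446 × 10.39 ≈ 25.42

25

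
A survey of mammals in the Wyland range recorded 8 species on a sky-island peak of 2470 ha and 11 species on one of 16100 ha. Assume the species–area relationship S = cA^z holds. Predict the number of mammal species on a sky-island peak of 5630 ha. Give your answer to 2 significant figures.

z = ln(11/8) / ln(16100/2470) = 0.3185 / 1.8746 = 0.1699
c = 8 / 2470^0.1699 = 8 / 3.77 = 2.122
S₃ = 2.122 × 5630^0.1699 = 2.122 × 4.336 ≈ 9.202

9.2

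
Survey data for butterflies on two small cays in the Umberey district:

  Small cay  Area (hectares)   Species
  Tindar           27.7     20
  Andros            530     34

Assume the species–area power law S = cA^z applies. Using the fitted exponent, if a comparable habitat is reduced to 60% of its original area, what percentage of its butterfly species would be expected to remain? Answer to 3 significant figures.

z = ln(34/20) / ln(530/27.7) = 0.5306 / 2.9514 = 0.1798
S_new/S_old = (A_new/A_old)^z = 0.6^0.1798 = exp(0.1798 × -0.5108) = 0.9123

91.2%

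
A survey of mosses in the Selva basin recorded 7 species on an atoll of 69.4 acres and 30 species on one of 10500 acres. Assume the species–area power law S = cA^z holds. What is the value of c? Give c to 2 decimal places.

z = ln(S₂/S₁) / ln(A₂/A₁) = ln(30/7) / ln(10500/69.4) = 1.4553 / 5.0192 = 0.2899
c = S₁ / A₁^z = 7 / 69.4^0.2899 = 7 / 3.419 = 2.047

2.05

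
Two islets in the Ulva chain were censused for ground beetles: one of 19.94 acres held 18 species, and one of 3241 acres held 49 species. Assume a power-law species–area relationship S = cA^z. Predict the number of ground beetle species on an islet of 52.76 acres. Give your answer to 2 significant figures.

z = ln(49/18) / ln(3241/19.94) = 1.0014 / 5.0909 = 0.1967
c = 18 / 19.94^0.1967 = 18 / 1.802 = 9.991
S₃ = 9.991 × 52.76^0.1967 = 9.991 × 2.182 ≈ 21.8

22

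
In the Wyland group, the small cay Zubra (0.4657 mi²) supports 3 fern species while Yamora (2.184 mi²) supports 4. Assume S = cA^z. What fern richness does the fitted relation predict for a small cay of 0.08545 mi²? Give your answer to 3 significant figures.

z = ln(4/3) / ln(2.184/0.4657) = 0.2877 / 1.5454 = 0.1862
c = 3 / 0.4657^0.1862 = 3 / 0.8674 = 3.459
S₃ = 3.459 × 0.08545^0.1862 = 3.459 × 0.6326 ≈ 2.188

2.19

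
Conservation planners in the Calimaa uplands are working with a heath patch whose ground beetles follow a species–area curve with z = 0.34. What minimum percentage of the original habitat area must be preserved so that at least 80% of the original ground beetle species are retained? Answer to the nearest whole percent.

Need (A_new/A_old)^0.34 = 0.8, so A_new/A_old = 0.8^(1/0.34) = 0.8^2.941
ln(A_new/A_old) = ln 0.8 / 0.34 = -0.2231 / 0.34 = -0.6563
A_new/A_old = e^-0.6563 ≈ 0.5188

52%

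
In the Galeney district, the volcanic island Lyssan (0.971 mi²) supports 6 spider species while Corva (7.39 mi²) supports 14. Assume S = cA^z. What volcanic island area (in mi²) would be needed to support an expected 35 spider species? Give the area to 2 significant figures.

z = ln(14/6) / ln(7.39/0.971) = 0.8473 / 2.0296 = 0.4175
c = 6 / 0.971^0.4175 = 6 / 0.9878 = 6.074
A = (35/6.074)^(1/0.4175) ⇒ ln A = ln(5.762)/0.4175 = 4.1949
A = e^4.1949 ≈ 66.35 mi²

66 mi²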